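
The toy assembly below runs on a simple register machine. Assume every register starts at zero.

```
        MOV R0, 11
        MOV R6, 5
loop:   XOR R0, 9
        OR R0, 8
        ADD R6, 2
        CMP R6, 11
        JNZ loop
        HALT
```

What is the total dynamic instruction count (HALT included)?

18

MOV R0, 11 → R0=11
MOV R6, 5 → R6=5
XOR R0, 9 → R0=11^9=2
OR R0, 8 → R0=2|8=10
ADD R6, 2 → R6=5+2=7
CMP R6, 11  (cmp 7,11)
JNZ loop: taken
XOR R0, 9 → R0=10^9=3
OR R0, 8 → R0=3|8=11
ADD R6, 2 → R6=7+2=9
CMP R6, 11  (cmp 9,11)
JNZ loop: taken
XOR R0, 9 → R0=11^9=2
OR R0, 8 → R0=2|8=10
ADD R6, 2 → R6=9+2=11
CMP R6, 11  (cmp 11,11)
JNZ loop: not taken
halt.
Total executed instructions: 18.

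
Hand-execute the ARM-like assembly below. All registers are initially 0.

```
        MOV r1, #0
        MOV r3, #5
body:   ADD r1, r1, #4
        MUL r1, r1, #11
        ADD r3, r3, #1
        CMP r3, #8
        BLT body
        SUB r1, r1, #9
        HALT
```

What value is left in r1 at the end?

5843

after MOV r1, #0: r1=0
after MOV r3, #5: r3=5
after ADD r1, r1, #4: r1=0+4=4
after MUL r1, r1, #11: r1=4*11=44
after ADD r3, r3, #1: r3=5+1=6
CMP r3, #8  (cmp 6,8)
BLT body: taken
after ADD r1, r1, #4: r1=44+4=48
after MUL r1, r1, #11: r1=48*11=528
after ADD r3, r3, #1: r3=6+1=7
CMP r3, #8  (cmp 7,8)
BLT body: taken
after ADD r1, r1, #4: r1=528+4=532
after MUL r1, r1, #11: r1=532*11=5852
after ADD r3, r3, #1: r3=7+1=8
CMP r3, #8  (cmp 8,8)
BLT body: not taken
after SUB r1, r1, #9: r1=5852-9=5843
halt.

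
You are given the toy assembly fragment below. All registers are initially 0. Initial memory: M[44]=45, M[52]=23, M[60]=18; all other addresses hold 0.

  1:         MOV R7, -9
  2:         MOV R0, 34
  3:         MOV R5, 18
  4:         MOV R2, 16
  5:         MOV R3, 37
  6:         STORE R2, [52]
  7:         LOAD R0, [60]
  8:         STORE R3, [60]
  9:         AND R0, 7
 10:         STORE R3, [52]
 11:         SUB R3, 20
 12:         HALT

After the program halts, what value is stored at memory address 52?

R7=-9
R0=34
R5=18
R2=16
R3=37
STORE R2, [52] → M[52]=16
R0=M[60]=18
STORE R3, [60] → M[60]=37
R0=18&7=2
STORE R3, [52] → M[52]=37
R3=37-20=17
halt.

37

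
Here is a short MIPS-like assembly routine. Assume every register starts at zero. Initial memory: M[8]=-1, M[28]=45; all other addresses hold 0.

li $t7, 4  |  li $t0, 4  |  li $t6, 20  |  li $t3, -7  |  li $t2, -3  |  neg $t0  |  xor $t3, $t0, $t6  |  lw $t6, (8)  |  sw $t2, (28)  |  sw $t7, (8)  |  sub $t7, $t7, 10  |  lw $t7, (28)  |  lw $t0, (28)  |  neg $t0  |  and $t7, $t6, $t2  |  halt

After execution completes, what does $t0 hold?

3

$t7=4
$t0=4
$t6=20
$t3=-7
$t2=-3
$t0=-(4)=-4
$t3=(-4)^20=-24
$t6=M[8]=-1
sw $t2, (28) → M[28]=-3
sw $t7, (8) → M[8]=4
$t7=4-10=-6
$t7=M[28]=-3
$t0=M[28]=-3
$t0=-(-3)=3
$t7=(-1)&(-3)=-3
halt.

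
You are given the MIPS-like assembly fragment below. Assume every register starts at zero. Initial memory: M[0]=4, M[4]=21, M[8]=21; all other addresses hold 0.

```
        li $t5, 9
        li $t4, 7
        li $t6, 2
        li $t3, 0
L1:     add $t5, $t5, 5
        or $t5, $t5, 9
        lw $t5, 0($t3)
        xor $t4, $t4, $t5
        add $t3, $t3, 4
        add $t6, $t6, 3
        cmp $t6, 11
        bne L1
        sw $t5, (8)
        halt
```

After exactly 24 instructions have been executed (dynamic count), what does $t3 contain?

after li $t5, 9: $t5=9
after li $t4, 7: $t4=7
after li $t6, 2: $t6=2
after li $t3, 0: $t3=0
after add $t5, $t5, 5: $t5=9+5=14
after or $t5, $t5, 9: $t5=14|9=15
after lw $t5, 0($t3): $t5=M[0]=4
after xor $t4, $t4, $t5: $t4=7^4=3
after add $t3, $t3, 4: $t3=0+4=4
after add $t6, $t6, 3: $t6=2+3=5
cmp $t6, 11  (cmp 5,11)
bne L1: taken
after add $t5, $t5, 5: $t5=4+5=9
after or $t5, $t5, 9: $t5=9|9=9
after lw $t5, 0($t3): $t5=M[4]=21
after xor $t4, $t4, $t5: $t4=3^21=22
after add $t3, $t3, 4: $t3=4+4=8
after add $t6, $t6, 3: $t6=5+3=8
cmp $t6, 11  (cmp 8,11)
bne L1: taken
after add $t5, $t5, 5: $t5=21+5=26
after or $t5, $t5, 9: $t5=26|9=27
after lw $t5, 0($t3): $t5=M[8]=21
after xor $t4, $t4, $t5: $t4=22^21=3
After step 24: $t3 = 8.

8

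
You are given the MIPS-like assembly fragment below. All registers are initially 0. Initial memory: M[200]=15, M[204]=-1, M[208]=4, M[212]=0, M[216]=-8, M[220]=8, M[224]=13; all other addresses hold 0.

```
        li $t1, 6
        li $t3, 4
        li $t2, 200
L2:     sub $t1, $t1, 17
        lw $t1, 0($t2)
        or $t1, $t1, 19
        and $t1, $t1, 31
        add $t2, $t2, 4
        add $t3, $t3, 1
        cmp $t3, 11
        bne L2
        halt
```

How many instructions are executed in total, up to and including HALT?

60

$t1=6
$t3=4
$t2=200
$t1=6-17=-11
$t1=M[200]=15
$t1=15|19=31
$t1=31&31=31
$t2=200+4=204
$t3=4+1=5
cmp $t3, 11  (cmp 5,11)
bne L2: taken
$t1=31-17=14
$t1=M[204]=-1
$t1=(-1)|19=-1
$t1=(-1)&31=31
$t2=204+4=208
$t3=5+1=6
cmp $t3, 11  (cmp 6,11)
bne L2: taken
$t1=31-17=14
$t1=M[208]=4
$t1=4|19=23
$t1=23&31=23
$t2=208+4=212
$t3=6+1=7
cmp $t3, 11  (cmp 7,11)
bne L2: taken
$t1=23-17=6
$t1=M[212]=0
$t1=0|19=19
$t1=19&31=19
$t2=212+4=216
$t3=7+1=8
cmp $t3, 11  (cmp 8,11)
bne L2: taken
$t1=19-17=2
$t1=M[216]=-8
$t1=(-8)|19=-5
$t1=(-5)&31=27
$t2=216+4=220
$t3=8+1=9
cmp $t3, 11  (cmp 9,11)
bne L2: taken
$t1=27-17=10
$t1=M[220]=8
$t1=8|19=27
$t1=27&31=27
$t2=220+4=224
$t3=9+1=10
cmp $t3, 11  (cmp 10,11)
bne L2: taken
$t1=27-17=10
$t1=M[224]=13
$t1=13|19=31
$t1=31&31=31
$t2=224+4=228
$t3=10+1=11
cmp $t3, 11  (cmp 11,11)
bne L2: not taken
halt.
Total executed instructions: 60.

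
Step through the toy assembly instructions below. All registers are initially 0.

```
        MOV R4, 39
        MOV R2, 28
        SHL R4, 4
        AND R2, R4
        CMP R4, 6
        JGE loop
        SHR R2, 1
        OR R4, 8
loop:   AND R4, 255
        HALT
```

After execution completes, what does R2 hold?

16

R4=39
R2=28
R4=39<<4=624
R2=28&624=16
CMP R4, 6  (cmp 624,6)
JGE loop: taken
R4=624&255=112
halt.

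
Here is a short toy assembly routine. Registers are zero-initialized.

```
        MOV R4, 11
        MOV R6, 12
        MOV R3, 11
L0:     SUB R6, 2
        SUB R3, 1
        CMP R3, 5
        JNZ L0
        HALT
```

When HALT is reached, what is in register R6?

R4=11
R6=12
R3=11
R6=12-2=10
R3=11-1=10
CMP R3, 5  (cmp 10,5)
JNZ L0: taken
R6=10-2=8
R3=10-1=9
CMP R3, 5  (cmp 9,5)
JNZ L0: taken
R6=8-2=6
R3=9-1=8
CMP R3, 5  (cmp 8,5)
JNZ L0: taken
R6=6-2=4
R3=8-1=7
CMP R3, 5  (cmp 7,5)
JNZ L0: taken
R6=4-2=2
R3=7-1=6
CMP R3, 5  (cmp 6,5)
JNZ L0: taken
R6=2-2=0
R3=6-1=5
CMP R3, 5  (cmp 5,5)
JNZ L0: not taken
halt.

0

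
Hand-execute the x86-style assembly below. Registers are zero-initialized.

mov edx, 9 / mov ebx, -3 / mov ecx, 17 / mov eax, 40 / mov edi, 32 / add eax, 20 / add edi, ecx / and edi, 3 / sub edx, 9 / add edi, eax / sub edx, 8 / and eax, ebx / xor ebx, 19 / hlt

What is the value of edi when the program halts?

61

mov edx, 9 → edx=9
mov ebx, -3 → ebx=-3
mov ecx, 17 → ecx=17
mov eax, 40 → eax=40
mov edi, 32 → edi=32
add eax, 20 → eax=40+20=60
add edi, ecx → edi=32+17=49
and edi, 3 → edi=49&3=1
sub edx, 9 → edx=9-9=0
add edi, eax → edi=1+60=61
sub edx, 8 → edx=0-8=-8
and eax, ebx → eax=60&(-3)=60
xor ebx, 19 → ebx=(-3)^19=-18
halt.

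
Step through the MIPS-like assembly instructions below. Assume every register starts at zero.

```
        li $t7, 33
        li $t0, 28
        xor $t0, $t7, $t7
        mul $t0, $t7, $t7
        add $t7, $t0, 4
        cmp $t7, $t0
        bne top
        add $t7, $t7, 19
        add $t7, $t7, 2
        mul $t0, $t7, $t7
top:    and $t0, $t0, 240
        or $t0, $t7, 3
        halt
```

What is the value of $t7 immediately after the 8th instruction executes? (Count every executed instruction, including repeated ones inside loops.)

after li $t7, 33: $t7=33
after li $t0, 28: $t0=28
after xor $t0, $t7, $t7: $t0=33^33=0
after mul $t0, $t7, $t7: $t0=33*33=1089
after add $t7, $t0, 4: $t7=1089+4=1093
cmp $t7, $t0  (cmp 1093,1089)
bne top: taken
after and $t0, $t0, 240: $t0=1089&240=64
After step 8: $t7 = 1093.

1093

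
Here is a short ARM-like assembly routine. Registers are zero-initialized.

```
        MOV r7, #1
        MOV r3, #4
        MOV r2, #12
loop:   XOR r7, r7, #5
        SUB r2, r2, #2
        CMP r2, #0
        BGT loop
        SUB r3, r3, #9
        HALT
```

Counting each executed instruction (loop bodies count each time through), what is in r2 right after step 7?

10

after MOV r7, #1: r7=1
after MOV r3, #4: r3=4
after MOV r2, #12: r2=12
after XOR r7, r7, #5: r7=1^5=4
after SUB r2, r2, #2: r2=12-2=10
CMP r2, #0  (cmp 10,0)
BGT loop: taken
After step 7: r2 = 10.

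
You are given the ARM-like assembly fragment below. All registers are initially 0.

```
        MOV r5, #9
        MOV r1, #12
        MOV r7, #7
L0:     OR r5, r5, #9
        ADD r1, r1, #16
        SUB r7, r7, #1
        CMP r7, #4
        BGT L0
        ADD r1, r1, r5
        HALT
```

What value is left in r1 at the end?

MOV r5, #9 → r5=9
MOV r1, #12 → r1=12
MOV r7, #7 → r7=7
OR r5, r5, #9 → r5=9|9=9
ADD r1, r1, #16 → r1=12+16=28
SUB r7, r7, #1 → r7=7-1=6
CMP r7, #4  (cmp 6,4)
BGT L0: taken
OR r5, r5, #9 → r5=9|9=9
ADD r1, r1, #16 → r1=28+16=44
SUB r7, r7, #1 → r7=6-1=5
CMP r7, #4  (cmp 5,4)
BGT L0: taken
OR r5, r5, #9 → r5=9|9=9
ADD r1, r1, #16 → r1=44+16=60
SUB r7, r7, #1 → r7=5-1=4
CMP r7, #4  (cmp 4,4)
BGT L0: not taken
ADD r1, r1, r5 → r1=60+9=69
halt.

69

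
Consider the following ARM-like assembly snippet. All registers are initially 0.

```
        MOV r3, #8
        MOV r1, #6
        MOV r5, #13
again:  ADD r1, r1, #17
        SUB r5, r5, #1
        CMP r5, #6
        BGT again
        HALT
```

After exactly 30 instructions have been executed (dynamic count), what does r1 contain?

MOV r3, #8 → r3=8
MOV r1, #6 → r1=6
MOV r5, #13 → r5=13
ADD r1, r1, #17 → r1=6+17=23
SUB r5, r5, #1 → r5=13-1=12
CMP r5, #6  (cmp 12,6)
BGT again: taken
ADD r1, r1, #17 → r1=23+17=40
SUB r5, r5, #1 → r5=12-1=11
CMP r5, #6  (cmp 11,6)
BGT again: taken
ADD r1, r1, #17 → r1=40+17=57
SUB r5, r5, #1 → r5=11-1=10
CMP r5, #6  (cmp 10,6)
BGT again: taken
ADD r1, r1, #17 → r1=57+17=74
SUB r5, r5, #1 → r5=10-1=9
CMP r5, #6  (cmp 9,6)
BGT again: taken
ADD r1, r1, #17 → r1=74+17=91
SUB r5, r5, #1 → r5=9-1=8
CMP r5, #6  (cmp 8,6)
BGT again: taken
ADD r1, r1, #17 → r1=91+17=108
SUB r5, r5, #1 → r5=8-1=7
CMP r5, #6  (cmp 7,6)
BGT again: taken
ADD r1, r1, #17 → r1=108+17=125
SUB r5, r5, #1 → r5=7-1=6
CMP r5, #6  (cmp 6,6)
After step 30: r1 = 125.

125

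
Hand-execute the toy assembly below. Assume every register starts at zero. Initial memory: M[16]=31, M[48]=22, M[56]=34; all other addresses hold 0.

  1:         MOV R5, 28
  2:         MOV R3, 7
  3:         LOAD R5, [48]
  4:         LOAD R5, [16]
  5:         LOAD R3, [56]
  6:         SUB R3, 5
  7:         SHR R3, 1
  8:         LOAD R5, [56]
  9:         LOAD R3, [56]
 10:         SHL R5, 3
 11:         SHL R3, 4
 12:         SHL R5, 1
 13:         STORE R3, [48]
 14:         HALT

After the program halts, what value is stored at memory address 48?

MOV R5, 28 → R5=28
MOV R3, 7 → R3=7
LOAD R5, [48] → R5=M[48]=22
LOAD R5, [16] → R5=M[16]=31
LOAD R3, [56] → R3=M[56]=34
SUB R3, 5 → R3=34-5=29
SHR R3, 1 → R3=29>>1=14
LOAD R5, [56] → R5=M[56]=34
LOAD R3, [56] → R3=M[56]=34
SHL R5, 3 → R5=34<<3=272
SHL R3, 4 → R3=34<<4=544
SHL R5, 1 → R5=272<<1=544
STORE R3, [48] → M[48]=544
halt.

544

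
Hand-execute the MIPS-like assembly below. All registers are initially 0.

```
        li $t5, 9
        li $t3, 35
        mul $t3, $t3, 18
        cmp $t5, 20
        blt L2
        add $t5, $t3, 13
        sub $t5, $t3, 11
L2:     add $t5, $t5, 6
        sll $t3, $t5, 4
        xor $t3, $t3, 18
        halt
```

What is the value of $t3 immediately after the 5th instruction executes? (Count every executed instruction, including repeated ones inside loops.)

$t5=9
$t3=35
$t3=35*18=630
cmp $t5, 20  (cmp 9,20)
blt L2: taken
After step 5: $t3 = 630.

630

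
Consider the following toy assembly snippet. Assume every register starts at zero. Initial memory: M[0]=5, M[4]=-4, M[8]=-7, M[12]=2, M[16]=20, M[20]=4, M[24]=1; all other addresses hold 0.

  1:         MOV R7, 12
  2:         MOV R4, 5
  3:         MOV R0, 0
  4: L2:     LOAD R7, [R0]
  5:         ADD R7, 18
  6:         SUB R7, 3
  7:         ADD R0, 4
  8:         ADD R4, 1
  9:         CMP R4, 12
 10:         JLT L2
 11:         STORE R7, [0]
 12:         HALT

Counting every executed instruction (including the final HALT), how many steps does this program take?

R7=12
R4=5
R0=0
R7=M[0]=5
R7=5+18=23
R7=23-3=20
R0=0+4=4
R4=5+1=6
CMP R4, 12  (cmp 6,12)
JLT L2: taken
R7=M[4]=-4
R7=(-4)+18=14
R7=14-3=11
R0=4+4=8
R4=6+1=7
CMP R4, 12  (cmp 7,12)
JLT L2: taken
R7=M[8]=-7
R7=(-7)+18=11
R7=11-3=8
R0=8+4=12
R4=7+1=8
CMP R4, 12  (cmp 8,12)
JLT L2: taken
R7=M[12]=2
R7=2+18=20
R7=20-3=17
R0=12+4=16
R4=8+1=9
CMP R4, 12  (cmp 9,12)
JLT L2: taken
R7=M[16]=20
R7=20+18=38
R7=38-3=35
R0=16+4=20
R4=9+1=10
CMP R4, 12  (cmp 10,12)
JLT L2: taken
R7=M[20]=4
R7=4+18=22
R7=22-3=19
R0=20+4=24
R4=10+1=11
CMP R4, 12  (cmp 11,12)
JLT L2: taken
R7=M[24]=1
R7=1+18=19
R7=19-3=16
R0=24+4=28
R4=11+1=12
CMP R4, 12  (cmp 12,12)
JLT L2: not taken
STORE R7, [0] → M[0]=16
halt.
Total executed instructions: 54.

54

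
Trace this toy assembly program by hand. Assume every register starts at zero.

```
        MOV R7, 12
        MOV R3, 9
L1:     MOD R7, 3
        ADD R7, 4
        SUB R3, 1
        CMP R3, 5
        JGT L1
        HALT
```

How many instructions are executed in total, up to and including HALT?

MOV R7, 12 → R7=12
MOV R3, 9 → R3=9
MOD R7, 3 → R7=12%3=0
ADD R7, 4 → R7=0+4=4
SUB R3, 1 → R3=9-1=8
CMP R3, 5  (cmp 8,5)
JGT L1: taken
MOD R7, 3 → R7=4%3=1
ADD R7, 4 → R7=1+4=5
SUB R3, 1 → R3=8-1=7
CMP R3, 5  (cmp 7,5)
JGT L1: taken
MOD R7, 3 → R7=5%3=2
ADD R7, 4 → R7=2+4=6
SUB R3, 1 → R3=7-1=6
CMP R3, 5  (cmp 6,5)
JGT L1: taken
MOD R7, 3 → R7=6%3=0
ADD R7, 4 → R7=0+4=4
SUB R3, 1 → R3=6-1=5
CMP R3, 5  (cmp 5,5)
JGT L1: not taken
halt.
Total executed instructions: 23.

23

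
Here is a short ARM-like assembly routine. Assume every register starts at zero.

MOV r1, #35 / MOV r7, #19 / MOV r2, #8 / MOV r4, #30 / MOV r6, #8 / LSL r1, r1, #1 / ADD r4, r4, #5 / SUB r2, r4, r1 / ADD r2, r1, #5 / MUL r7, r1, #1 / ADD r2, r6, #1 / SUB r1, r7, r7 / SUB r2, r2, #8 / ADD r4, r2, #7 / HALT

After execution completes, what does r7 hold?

70

r1=35
r7=19
r2=8
r4=30
r6=8
r1=35<<1=70
r4=30+5=35
r2=35-70=-35
r2=70+5=75
r7=70*1=70
r2=8+1=9
r1=70-70=0
r2=9-8=1
r4=1+7=8
halt.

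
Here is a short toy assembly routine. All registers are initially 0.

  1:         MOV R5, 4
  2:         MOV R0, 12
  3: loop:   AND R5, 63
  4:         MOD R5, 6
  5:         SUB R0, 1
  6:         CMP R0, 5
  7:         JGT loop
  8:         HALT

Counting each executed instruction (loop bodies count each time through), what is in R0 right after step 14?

after MOV R5, 4: R5=4
after MOV R0, 12: R0=12
after AND R5, 63: R5=4&63=4
after MOD R5, 6: R5=4%6=4
after SUB R0, 1: R0=12-1=11
CMP R0, 5  (cmp 11,5)
JGT loop: taken
after AND R5, 63: R5=4&63=4
after MOD R5, 6: R5=4%6=4
after SUB R0, 1: R0=11-1=10
CMP R0, 5  (cmp 10,5)
JGT loop: taken
after AND R5, 63: R5=4&63=4
after MOD R5, 6: R5=4%6=4
After step 14: R0 = 10.

10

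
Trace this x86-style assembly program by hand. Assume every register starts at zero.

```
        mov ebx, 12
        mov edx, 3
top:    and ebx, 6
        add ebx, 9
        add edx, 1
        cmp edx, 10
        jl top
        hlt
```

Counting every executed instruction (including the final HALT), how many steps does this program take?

38

ebx=12
edx=3
ebx=12&6=4
ebx=4+9=13
edx=3+1=4
cmp edx, 10  (cmp 4,10)
jl top: taken
ebx=13&6=4
ebx=4+9=13
edx=4+1=5
cmp edx, 10  (cmp 5,10)
jl top: taken
ebx=13&6=4
ebx=4+9=13
edx=5+1=6
cmp edx, 10  (cmp 6,10)
jl top: taken
ebx=13&6=4
ebx=4+9=13
edx=6+1=7
cmp edx, 10  (cmp 7,10)
jl top: taken
ebx=13&6=4
ebx=4+9=13
edx=7+1=8
cmp edx, 10  (cmp 8,10)
jl top: taken
ebx=13&6=4
ebx=4+9=13
edx=8+1=9
cmp edx, 10  (cmp 9,10)
jl top: taken
ebx=13&6=4
ebx=4+9=13
edx=9+1=10
cmp edx, 10  (cmp 10,10)
jl top: not taken
halt.
Total executed instructions: 38.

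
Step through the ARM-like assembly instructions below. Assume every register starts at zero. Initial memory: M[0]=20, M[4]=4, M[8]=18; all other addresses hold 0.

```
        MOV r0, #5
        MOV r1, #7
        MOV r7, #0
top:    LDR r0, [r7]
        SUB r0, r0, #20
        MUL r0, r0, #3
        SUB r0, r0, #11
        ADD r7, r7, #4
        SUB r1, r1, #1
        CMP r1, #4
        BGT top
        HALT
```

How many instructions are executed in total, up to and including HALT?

28

r0=5
r1=7
r7=0
r0=M[0]=20
r0=20-20=0
r0=0*3=0
r0=0-11=-11
r7=0+4=4
r1=7-1=6
CMP r1, #4  (cmp 6,4)
BGT top: taken
r0=M[4]=4
r0=4-20=-16
r0=(-16)*3=-48
r0=(-48)-11=-59
r7=4+4=8
r1=6-1=5
CMP r1, #4  (cmp 5,4)
BGT top: taken
r0=M[8]=18
r0=18-20=-2
r0=(-2)*3=-6
r0=(-6)-11=-17
r7=8+4=12
r1=5-1=4
CMP r1, #4  (cmp 4,4)
BGT top: not taken
halt.
Total executed instructions: 28.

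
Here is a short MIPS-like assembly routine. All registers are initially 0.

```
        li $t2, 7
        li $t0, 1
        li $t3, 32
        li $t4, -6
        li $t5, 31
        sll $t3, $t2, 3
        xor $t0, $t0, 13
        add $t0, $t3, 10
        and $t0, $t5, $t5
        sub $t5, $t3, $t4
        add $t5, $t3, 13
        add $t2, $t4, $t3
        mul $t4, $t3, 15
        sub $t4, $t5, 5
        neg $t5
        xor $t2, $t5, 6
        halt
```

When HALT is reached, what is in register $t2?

$t2=7
$t0=1
$t3=32
$t4=-6
$t5=31
$t3=7<<3=56
$t0=1^13=12
$t0=56+10=66
$t0=31&31=31
$t5=56-(-6)=62
$t5=56+13=69
$t2=(-6)+56=50
$t4=56*15=840
$t4=69-5=64
$t5=-(69)=-69
$t2=(-69)^6=-67
halt.

-67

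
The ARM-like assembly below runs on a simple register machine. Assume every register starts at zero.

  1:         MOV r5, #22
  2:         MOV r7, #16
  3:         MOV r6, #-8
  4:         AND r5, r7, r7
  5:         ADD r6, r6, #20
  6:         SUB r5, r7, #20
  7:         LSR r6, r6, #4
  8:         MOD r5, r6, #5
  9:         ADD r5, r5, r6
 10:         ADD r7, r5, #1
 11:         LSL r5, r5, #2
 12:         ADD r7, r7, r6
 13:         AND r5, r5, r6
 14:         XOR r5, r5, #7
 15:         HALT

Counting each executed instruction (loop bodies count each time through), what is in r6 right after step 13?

after MOV r5, #22: r5=22
after MOV r7, #16: r7=16
after MOV r6, #-8: r6=-8
after AND r5, r7, r7: r5=16&16=16
after ADD r6, r6, #20: r6=(-8)+20=12
after SUB r5, r7, #20: r5=16-20=-4
after LSR r6, r6, #4: r6=12>>4=0
after MOD r5, r6, #5: r5=0%5=0
after ADD r5, r5, r6: r5=0+0=0
after ADD r7, r5, #1: r7=0+1=1
after LSL r5, r5, #2: r5=0<<2=0
after ADD r7, r7, r6: r7=1+0=1
after AND r5, r5, r6: r5=0&0=0
After step 13: r6 = 0.

0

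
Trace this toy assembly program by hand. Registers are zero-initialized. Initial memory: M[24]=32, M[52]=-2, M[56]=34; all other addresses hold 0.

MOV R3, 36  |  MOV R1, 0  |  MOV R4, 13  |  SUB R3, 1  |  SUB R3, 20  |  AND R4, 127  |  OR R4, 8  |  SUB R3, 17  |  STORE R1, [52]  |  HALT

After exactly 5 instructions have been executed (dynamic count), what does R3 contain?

15

MOV R3, 36 → R3=36
MOV R1, 0 → R1=0
MOV R4, 13 → R4=13
SUB R3, 1 → R3=36-1=35
SUB R3, 20 → R3=35-20=15
After step 5: R3 = 15.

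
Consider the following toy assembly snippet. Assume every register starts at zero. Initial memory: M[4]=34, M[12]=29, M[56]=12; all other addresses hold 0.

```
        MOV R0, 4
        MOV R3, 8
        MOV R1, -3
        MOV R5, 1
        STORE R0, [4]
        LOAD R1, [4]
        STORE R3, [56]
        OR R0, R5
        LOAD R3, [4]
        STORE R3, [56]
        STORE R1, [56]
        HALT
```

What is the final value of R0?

5

MOV R0, 4 → R0=4
MOV R3, 8 → R3=8
MOV R1, -3 → R1=-3
MOV R5, 1 → R5=1
STORE R0, [4] → M[4]=4
LOAD R1, [4] → R1=M[4]=4
STORE R3, [56] → M[56]=8
OR R0, R5 → R0=4|1=5
LOAD R3, [4] → R3=M[4]=4
STORE R3, [56] → M[56]=4
STORE R1, [56] → M[56]=4
halt.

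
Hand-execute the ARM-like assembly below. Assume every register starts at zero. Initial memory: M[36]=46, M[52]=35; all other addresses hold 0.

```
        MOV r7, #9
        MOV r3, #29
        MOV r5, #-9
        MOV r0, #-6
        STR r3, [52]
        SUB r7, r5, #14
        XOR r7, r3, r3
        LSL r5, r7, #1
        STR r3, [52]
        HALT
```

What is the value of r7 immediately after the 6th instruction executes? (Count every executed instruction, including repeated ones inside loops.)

-23

after MOV r7, #9: r7=9
after MOV r3, #29: r3=29
after MOV r5, #-9: r5=-9
after MOV r0, #-6: r0=-6
STR r3, [52] → M[52]=29
after SUB r7, r5, #14: r7=(-9)-14=-23
After step 6: r7 = -23.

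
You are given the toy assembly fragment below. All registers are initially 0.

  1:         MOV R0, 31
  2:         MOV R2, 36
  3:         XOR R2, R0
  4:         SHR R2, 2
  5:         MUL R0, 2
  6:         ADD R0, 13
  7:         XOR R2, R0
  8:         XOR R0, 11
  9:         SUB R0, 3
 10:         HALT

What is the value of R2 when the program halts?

69

MOV R0, 31 → R0=31
MOV R2, 36 → R2=36
XOR R2, R0 → R2=36^31=59
SHR R2, 2 → R2=59>>2=14
MUL R0, 2 → R0=31*2=62
ADD R0, 13 → R0=62+13=75
XOR R2, R0 → R2=14^75=69
XOR R0, 11 → R0=75^11=64
SUB R0, 3 → R0=64-3=61
halt.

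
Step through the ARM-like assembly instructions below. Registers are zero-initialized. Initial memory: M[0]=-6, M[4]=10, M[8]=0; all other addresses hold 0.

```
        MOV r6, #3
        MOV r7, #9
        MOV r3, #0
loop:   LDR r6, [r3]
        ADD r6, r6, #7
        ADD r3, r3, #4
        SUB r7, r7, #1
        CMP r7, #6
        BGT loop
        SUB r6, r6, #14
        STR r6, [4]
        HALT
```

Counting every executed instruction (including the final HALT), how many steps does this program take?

r6=3
r7=9
r3=0
r6=M[0]=-6
r6=(-6)+7=1
r3=0+4=4
r7=9-1=8
CMP r7, #6  (cmp 8,6)
BGT loop: taken
r6=M[4]=10
r6=10+7=17
r3=4+4=8
r7=8-1=7
CMP r7, #6  (cmp 7,6)
BGT loop: taken
r6=M[8]=0
r6=0+7=7
r3=8+4=12
r7=7-1=6
CMP r7, #6  (cmp 6,6)
BGT loop: not taken
r6=7-14=-7
STR r6, [4] → M[4]=-7
halt.
Total executed instructions: 24.

24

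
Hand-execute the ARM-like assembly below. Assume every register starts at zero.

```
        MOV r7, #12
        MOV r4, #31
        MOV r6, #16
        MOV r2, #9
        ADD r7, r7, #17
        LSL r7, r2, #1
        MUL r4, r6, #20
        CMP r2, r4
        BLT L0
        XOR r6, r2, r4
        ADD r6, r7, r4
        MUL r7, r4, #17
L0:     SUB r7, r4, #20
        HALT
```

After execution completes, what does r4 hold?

MOV r7, #12 → r7=12
MOV r4, #31 → r4=31
MOV r6, #16 → r6=16
MOV r2, #9 → r2=9
ADD r7, r7, #17 → r7=12+17=29
LSL r7, r2, #1 → r7=9<<1=18
MUL r4, r6, #20 → r4=16*20=320
CMP r2, r4  (cmp 9,320)
BLT L0: taken
SUB r7, r4, #20 → r7=320-20=300
halt.

320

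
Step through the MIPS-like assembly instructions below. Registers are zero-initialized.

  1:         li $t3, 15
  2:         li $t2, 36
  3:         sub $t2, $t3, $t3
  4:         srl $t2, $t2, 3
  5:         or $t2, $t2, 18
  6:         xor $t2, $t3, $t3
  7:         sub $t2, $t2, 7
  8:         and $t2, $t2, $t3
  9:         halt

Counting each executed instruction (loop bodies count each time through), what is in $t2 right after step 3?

0

li $t3, 15 → $t3=15
li $t2, 36 → $t2=36
sub $t2, $t3, $t3 → $t2=15-15=0
After step 3: $t2 = 0.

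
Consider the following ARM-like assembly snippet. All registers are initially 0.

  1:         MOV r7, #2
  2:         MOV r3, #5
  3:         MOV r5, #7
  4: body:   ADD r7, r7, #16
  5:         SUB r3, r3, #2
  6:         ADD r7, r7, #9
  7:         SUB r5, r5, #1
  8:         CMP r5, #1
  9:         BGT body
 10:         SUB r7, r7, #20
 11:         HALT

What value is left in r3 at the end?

-7

r7=2
r3=5
r5=7
r7=2+16=18
r3=5-2=3
r7=18+9=27
r5=7-1=6
CMP r5, #1  (cmp 6,1)
BGT body: taken
r7=27+16=43
r3=3-2=1
r7=43+9=52
r5=6-1=5
CMP r5, #1  (cmp 5,1)
BGT body: taken
r7=52+16=68
r3=1-2=-1
r7=68+9=77
r5=5-1=4
CMP r5, #1  (cmp 4,1)
BGT body: taken
r7=77+16=93
r3=(-1)-2=-3
r7=93+9=102
r5=4-1=3
CMP r5, #1  (cmp 3,1)
BGT body: taken
r7=102+16=118
r3=(-3)-2=-5
r7=118+9=127
r5=3-1=2
CMP r5, #1  (cmp 2,1)
BGT body: taken
r7=127+16=143
r3=(-5)-2=-7
r7=143+9=152
r5=2-1=1
CMP r5, #1  (cmp 1,1)
BGT body: not taken
r7=152-20=132
halt.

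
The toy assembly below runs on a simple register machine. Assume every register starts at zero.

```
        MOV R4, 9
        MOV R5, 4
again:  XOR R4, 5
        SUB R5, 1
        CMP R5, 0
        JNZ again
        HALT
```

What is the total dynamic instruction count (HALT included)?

R4=9
R5=4
R4=9^5=12
R5=4-1=3
CMP R5, 0  (cmp 3,0)
JNZ again: taken
R4=12^5=9
R5=3-1=2
CMP R5, 0  (cmp 2,0)
JNZ again: taken
R4=9^5=12
R5=2-1=1
CMP R5, 0  (cmp 1,0)
JNZ again: taken
R4=12^5=9
R5=1-1=0
CMP R5, 0  (cmp 0,0)
JNZ again: not taken
halt.
Total executed instructions: 19.

19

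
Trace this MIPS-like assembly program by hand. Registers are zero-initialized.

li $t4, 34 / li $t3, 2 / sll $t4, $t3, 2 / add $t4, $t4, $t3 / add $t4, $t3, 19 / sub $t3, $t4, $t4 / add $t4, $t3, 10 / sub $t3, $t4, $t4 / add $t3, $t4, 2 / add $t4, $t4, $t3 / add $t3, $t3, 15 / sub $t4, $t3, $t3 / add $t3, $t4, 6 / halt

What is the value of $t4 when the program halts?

0

$t4=34
$t3=2
$t4=2<<2=8
$t4=8+2=10
$t4=2+19=21
$t3=21-21=0
$t4=0+10=10
$t3=10-10=0
$t3=10+2=12
$t4=10+12=22
$t3=12+15=27
$t4=27-27=0
$t3=0+6=6
halt.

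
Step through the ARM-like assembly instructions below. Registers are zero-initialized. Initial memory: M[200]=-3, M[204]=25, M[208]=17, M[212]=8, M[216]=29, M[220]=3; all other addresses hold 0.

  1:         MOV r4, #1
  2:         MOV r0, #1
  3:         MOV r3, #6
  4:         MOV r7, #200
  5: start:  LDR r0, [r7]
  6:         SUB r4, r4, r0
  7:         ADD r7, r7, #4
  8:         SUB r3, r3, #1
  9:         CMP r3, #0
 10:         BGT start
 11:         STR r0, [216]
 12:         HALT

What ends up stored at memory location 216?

3

r4=1
r0=1
r3=6
r7=200
r0=M[200]=-3
r4=1-(-3)=4
r7=200+4=204
r3=6-1=5
CMP r3, #0  (cmp 5,0)
BGT start: taken
r0=M[204]=25
r4=4-25=-21
r7=204+4=208
r3=5-1=4
CMP r3, #0  (cmp 4,0)
BGT start: taken
r0=M[208]=17
r4=(-21)-17=-38
r7=208+4=212
r3=4-1=3
CMP r3, #0  (cmp 3,0)
BGT start: taken
r0=M[212]=8
r4=(-38)-8=-46
r7=212+4=216
r3=3-1=2
CMP r3, #0  (cmp 2,0)
BGT start: taken
r0=M[216]=29
r4=(-46)-29=-75
r7=216+4=220
r3=2-1=1
CMP r3, #0  (cmp 1,0)
BGT start: taken
r0=M[220]=3
r4=(-75)-3=-78
r7=220+4=224
r3=1-1=0
CMP r3, #0  (cmp 0,0)
BGT start: not taken
STR r0, [216] → M[216]=3
halt.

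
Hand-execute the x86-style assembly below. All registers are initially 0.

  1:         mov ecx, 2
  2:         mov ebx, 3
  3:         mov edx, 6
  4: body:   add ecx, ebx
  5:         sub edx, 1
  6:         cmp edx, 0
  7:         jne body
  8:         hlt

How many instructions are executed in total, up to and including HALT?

28

after mov ecx, 2: ecx=2
after mov ebx, 3: ebx=3
after mov edx, 6: edx=6
after add ecx, ebx: ecx=2+3=5
after sub edx, 1: edx=6-1=5
cmp edx, 0  (cmp 5,0)
jne body: taken
after add ecx, ebx: ecx=5+3=8
after sub edx, 1: edx=5-1=4
cmp edx, 0  (cmp 4,0)
jne body: taken
after add ecx, ebx: ecx=8+3=11
after sub edx, 1: edx=4-1=3
cmp edx, 0  (cmp 3,0)
jne body: taken
after add ecx, ebx: ecx=11+3=14
after sub edx, 1: edx=3-1=2
cmp edx, 0  (cmp 2,0)
jne body: taken
after add ecx, ebx: ecx=14+3=17
after sub edx, 1: edx=2-1=1
cmp edx, 0  (cmp 1,0)
jne body: taken
after add ecx, ebx: ecx=17+3=20
after sub edx, 1: edx=1-1=0
cmp edx, 0  (cmp 0,0)
jne body: not taken
halt.
Total executed instructions: 28.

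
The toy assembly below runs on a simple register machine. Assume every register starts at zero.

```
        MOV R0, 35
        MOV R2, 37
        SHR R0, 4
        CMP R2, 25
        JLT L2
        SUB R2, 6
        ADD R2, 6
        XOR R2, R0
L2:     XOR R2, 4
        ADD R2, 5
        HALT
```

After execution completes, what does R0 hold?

2

MOV R0, 35 → R0=35
MOV R2, 37 → R2=37
SHR R0, 4 → R0=35>>4=2
CMP R2, 25  (cmp 37,25)
JLT L2: not taken
SUB R2, 6 → R2=37-6=31
ADD R2, 6 → R2=31+6=37
XOR R2, R0 → R2=37^2=39
XOR R2, 4 → R2=39^4=35
ADD R2, 5 → R2=35+5=40
halt.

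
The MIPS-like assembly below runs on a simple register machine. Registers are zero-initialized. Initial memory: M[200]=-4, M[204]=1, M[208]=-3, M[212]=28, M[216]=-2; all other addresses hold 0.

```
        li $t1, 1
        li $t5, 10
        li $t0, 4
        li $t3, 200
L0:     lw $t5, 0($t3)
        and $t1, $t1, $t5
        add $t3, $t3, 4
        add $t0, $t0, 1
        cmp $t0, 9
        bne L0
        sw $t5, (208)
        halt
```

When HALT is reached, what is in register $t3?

after li $t1, 1: $t1=1
after li $t5, 10: $t5=10
after li $t0, 4: $t0=4
after li $t3, 200: $t3=200
after lw $t5, 0($t3): $t5=M[200]=-4
after and $t1, $t1, $t5: $t1=1&(-4)=0
after add $t3, $t3, 4: $t3=200+4=204
after add $t0, $t0, 1: $t0=4+1=5
cmp $t0, 9  (cmp 5,9)
bne L0: taken
after lw $t5, 0($t3): $t5=M[204]=1
after and $t1, $t1, $t5: $t1=0&1=0
after add $t3, $t3, 4: $t3=204+4=208
after add $t0, $t0, 1: $t0=5+1=6
cmp $t0, 9  (cmp 6,9)
bne L0: taken
after lw $t5, 0($t3): $t5=M[208]=-3
after and $t1, $t1, $t5: $t1=0&(-3)=0
after add $t3, $t3, 4: $t3=208+4=212
after add $t0, $t0, 1: $t0=6+1=7
cmp $t0, 9  (cmp 7,9)
bne L0: taken
after lw $t5, 0($t3): $t5=M[212]=28
after and $t1, $t1, $t5: $t1=0&28=0
after add $t3, $t3, 4: $t3=212+4=216
after add $t0, $t0, 1: $t0=7+1=8
cmp $t0, 9  (cmp 8,9)
bne L0: taken
after lw $t5, 0($t3): $t5=M[216]=-2
after and $t1, $t1, $t5: $t1=0&(-2)=0
after add $t3, $t3, 4: $t3=216+4=220
after add $t0, $t0, 1: $t0=8+1=9
cmp $t0, 9  (cmp 9,9)
bne L0: not taken
sw $t5, (208) → M[208]=-2
halt.

220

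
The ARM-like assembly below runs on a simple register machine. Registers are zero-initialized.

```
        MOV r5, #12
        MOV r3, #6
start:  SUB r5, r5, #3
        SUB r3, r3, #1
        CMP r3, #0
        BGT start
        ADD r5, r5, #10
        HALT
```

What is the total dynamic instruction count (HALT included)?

28

after MOV r5, #12: r5=12
after MOV r3, #6: r3=6
after SUB r5, r5, #3: r5=12-3=9
after SUB r3, r3, #1: r3=6-1=5
CMP r3, #0  (cmp 5,0)
BGT start: taken
after SUB r5, r5, #3: r5=9-3=6
after SUB r3, r3, #1: r3=5-1=4
CMP r3, #0  (cmp 4,0)
BGT start: taken
after SUB r5, r5, #3: r5=6-3=3
after SUB r3, r3, #1: r3=4-1=3
CMP r3, #0  (cmp 3,0)
BGT start: taken
after SUB r5, r5, #3: r5=3-3=0
after SUB r3, r3, #1: r3=3-1=2
CMP r3, #0  (cmp 2,0)
BGT start: taken
after SUB r5, r5, #3: r5=0-3=-3
after SUB r3, r3, #1: r3=2-1=1
CMP r3, #0  (cmp 1,0)
BGT start: taken
after SUB r5, r5, #3: r5=(-3)-3=-6
after SUB r3, r3, #1: r3=1-1=0
CMP r3, #0  (cmp 0,0)
BGT start: not taken
after ADD r5, r5, #10: r5=(-6)+10=4
halt.
Total executed instructions: 28.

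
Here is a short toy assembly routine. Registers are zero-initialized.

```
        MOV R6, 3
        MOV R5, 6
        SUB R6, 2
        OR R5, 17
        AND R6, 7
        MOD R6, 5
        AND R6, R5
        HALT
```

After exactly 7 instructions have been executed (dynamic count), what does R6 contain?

1

MOV R6, 3 → R6=3
MOV R5, 6 → R5=6
SUB R6, 2 → R6=3-2=1
OR R5, 17 → R5=6|17=23
AND R6, 7 → R6=1&7=1
MOD R6, 5 → R6=1%5=1
AND R6, R5 → R6=1&23=1
After step 7: R6 = 1.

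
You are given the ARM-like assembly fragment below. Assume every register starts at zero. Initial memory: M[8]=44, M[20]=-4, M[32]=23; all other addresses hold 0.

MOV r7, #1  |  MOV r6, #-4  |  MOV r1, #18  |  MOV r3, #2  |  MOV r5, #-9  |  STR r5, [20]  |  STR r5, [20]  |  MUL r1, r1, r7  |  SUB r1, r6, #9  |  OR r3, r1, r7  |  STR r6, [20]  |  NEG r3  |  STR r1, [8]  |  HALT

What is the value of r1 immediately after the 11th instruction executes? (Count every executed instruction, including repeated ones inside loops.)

-13

MOV r7, #1 → r7=1
MOV r6, #-4 → r6=-4
MOV r1, #18 → r1=18
MOV r3, #2 → r3=2
MOV r5, #-9 → r5=-9
STR r5, [20] → M[20]=-9
STR r5, [20] → M[20]=-9
MUL r1, r1, r7 → r1=18*1=18
SUB r1, r6, #9 → r1=(-4)-9=-13
OR r3, r1, r7 → r3=(-13)|1=-13
STR r6, [20] → M[20]=-4
After step 11: r1 = -13.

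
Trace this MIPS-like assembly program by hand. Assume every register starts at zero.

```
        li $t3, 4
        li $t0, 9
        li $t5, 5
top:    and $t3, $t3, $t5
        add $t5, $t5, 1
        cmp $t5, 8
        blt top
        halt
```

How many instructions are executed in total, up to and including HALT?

16

li $t3, 4 → $t3=4
li $t0, 9 → $t0=9
li $t5, 5 → $t5=5
and $t3, $t3, $t5 → $t3=4&5=4
add $t5, $t5, 1 → $t5=5+1=6
cmp $t5, 8  (cmp 6,8)
blt top: taken
and $t3, $t3, $t5 → $t3=4&6=4
add $t5, $t5, 1 → $t5=6+1=7
cmp $t5, 8  (cmp 7,8)
blt top: taken
and $t3, $t3, $t5 → $t3=4&7=4
add $t5, $t5, 1 → $t5=7+1=8
cmp $t5, 8  (cmp 8,8)
blt top: not taken
halt.
Total executed instructions: 16.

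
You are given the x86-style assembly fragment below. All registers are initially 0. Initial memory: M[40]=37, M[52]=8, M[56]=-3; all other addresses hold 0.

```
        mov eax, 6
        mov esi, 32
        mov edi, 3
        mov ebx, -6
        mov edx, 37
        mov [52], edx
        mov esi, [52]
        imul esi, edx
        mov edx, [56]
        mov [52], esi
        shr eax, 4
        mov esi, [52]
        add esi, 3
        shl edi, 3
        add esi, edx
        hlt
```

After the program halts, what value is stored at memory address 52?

1369

after mov eax, 6: eax=6
after mov esi, 32: esi=32
after mov edi, 3: edi=3
after mov ebx, -6: ebx=-6
after mov edx, 37: edx=37
mov [52], edx → M[52]=37
after mov esi, [52]: esi=M[52]=37
after imul esi, edx: esi=37*37=1369
after mov edx, [56]: edx=M[56]=-3
mov [52], esi → M[52]=1369
after shr eax, 4: eax=6>>4=0
after mov esi, [52]: esi=M[52]=1369
after add esi, 3: esi=1369+3=1372
after shl edi, 3: edi=3<<3=24
after add esi, edx: esi=1372+(-3)=1369
halt.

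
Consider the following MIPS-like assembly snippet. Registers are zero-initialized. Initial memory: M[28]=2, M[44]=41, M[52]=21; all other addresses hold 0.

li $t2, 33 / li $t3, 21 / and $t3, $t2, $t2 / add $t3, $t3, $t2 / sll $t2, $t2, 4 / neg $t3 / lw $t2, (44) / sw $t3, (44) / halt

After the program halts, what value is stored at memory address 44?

-66

li $t2, 33 → $t2=33
li $t3, 21 → $t3=21
and $t3, $t2, $t2 → $t3=33&33=33
add $t3, $t3, $t2 → $t3=33+33=66
sll $t2, $t2, 4 → $t2=33<<4=528
neg $t3 → $t3=-(66)=-66
lw $t2, (44) → $t2=M[44]=41
sw $t3, (44) → M[44]=-66
halt.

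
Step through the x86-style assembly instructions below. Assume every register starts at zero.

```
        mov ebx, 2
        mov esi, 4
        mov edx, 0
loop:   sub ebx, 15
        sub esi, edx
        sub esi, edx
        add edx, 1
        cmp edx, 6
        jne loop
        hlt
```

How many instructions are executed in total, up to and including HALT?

40

after mov ebx, 2: ebx=2
after mov esi, 4: esi=4
after mov edx, 0: edx=0
after sub ebx, 15: ebx=2-15=-13
after sub esi, edx: esi=4-0=4
after sub esi, edx: esi=4-0=4
after add edx, 1: edx=0+1=1
cmp edx, 6  (cmp 1,6)
jne loop: taken
after sub ebx, 15: ebx=(-13)-15=-28
after sub esi, edx: esi=4-1=3
after sub esi, edx: esi=3-1=2
after add edx, 1: edx=1+1=2
cmp edx, 6  (cmp 2,6)
jne loop: taken
after sub ebx, 15: ebx=(-28)-15=-43
after sub esi, edx: esi=2-2=0
after sub esi, edx: esi=0-2=-2
after add edx, 1: edx=2+1=3
cmp edx, 6  (cmp 3,6)
jne loop: taken
after sub ebx, 15: ebx=(-43)-15=-58
after sub esi, edx: esi=(-2)-3=-5
after sub esi, edx: esi=(-5)-3=-8
after add edx, 1: edx=3+1=4
cmp edx, 6  (cmp 4,6)
jne loop: taken
after sub ebx, 15: ebx=(-58)-15=-73
after sub esi, edx: esi=(-8)-4=-12
after sub esi, edx: esi=(-12)-4=-16
after add edx, 1: edx=4+1=5
cmp edx, 6  (cmp 5,6)
jne loop: taken
after sub ebx, 15: ebx=(-73)-15=-88
after sub esi, edx: esi=(-16)-5=-21
after sub esi, edx: esi=(-21)-5=-26
after add edx, 1: edx=5+1=6
cmp edx, 6  (cmp 6,6)
jne loop: not taken
halt.
Total executed instructions: 40.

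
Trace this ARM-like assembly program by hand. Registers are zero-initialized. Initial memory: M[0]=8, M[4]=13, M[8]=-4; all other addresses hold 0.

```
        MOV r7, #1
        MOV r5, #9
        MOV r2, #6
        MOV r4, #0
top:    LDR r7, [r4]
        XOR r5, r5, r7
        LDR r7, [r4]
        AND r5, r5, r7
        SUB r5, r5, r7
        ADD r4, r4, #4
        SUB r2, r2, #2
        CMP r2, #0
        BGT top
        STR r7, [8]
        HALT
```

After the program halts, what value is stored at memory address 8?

after MOV r7, #1: r7=1
after MOV r5, #9: r5=9
after MOV r2, #6: r2=6
after MOV r4, #0: r4=0
after LDR r7, [r4]: r7=M[0]=8
after XOR r5, r5, r7: r5=9^8=1
after LDR r7, [r4]: r7=M[0]=8
after AND r5, r5, r7: r5=1&8=0
after SUB r5, r5, r7: r5=0-8=-8
after ADD r4, r4, #4: r4=0+4=4
after SUB r2, r2, #2: r2=6-2=4
CMP r2, #0  (cmp 4,0)
BGT top: taken
after LDR r7, [r4]: r7=M[4]=13
after XOR r5, r5, r7: r5=(-8)^13=-11
after LDR r7, [r4]: r7=M[4]=13
after AND r5, r5, r7: r5=(-11)&13=5
after SUB r5, r5, r7: r5=5-13=-8
after ADD r4, r4, #4: r4=4+4=8
after SUB r2, r2, #2: r2=4-2=2
CMP r2, #0  (cmp 2,0)
BGT top: taken
after LDR r7, [r4]: r7=M[8]=-4
after XOR r5, r5, r7: r5=(-8)^(-4)=4
after LDR r7, [r4]: r7=M[8]=-4
after AND r5, r5, r7: r5=4&(-4)=4
after SUB r5, r5, r7: r5=4-(-4)=8
after ADD r4, r4, #4: r4=8+4=12
after SUB r2, r2, #2: r2=2-2=0
CMP r2, #0  (cmp 0,0)
BGT top: not taken
STR r7, [8] → M[8]=-4
halt.

-4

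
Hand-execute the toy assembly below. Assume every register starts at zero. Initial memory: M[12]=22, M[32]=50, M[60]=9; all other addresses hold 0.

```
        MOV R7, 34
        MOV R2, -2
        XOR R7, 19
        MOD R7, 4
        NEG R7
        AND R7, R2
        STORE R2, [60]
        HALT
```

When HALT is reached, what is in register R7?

MOV R7, 34 → R7=34
MOV R2, -2 → R2=-2
XOR R7, 19 → R7=34^19=49
MOD R7, 4 → R7=49%4=1
NEG R7 → R7=-(1)=-1
AND R7, R2 → R7=(-1)&(-2)=-2
STORE R2, [60] → M[60]=-2
halt.

-2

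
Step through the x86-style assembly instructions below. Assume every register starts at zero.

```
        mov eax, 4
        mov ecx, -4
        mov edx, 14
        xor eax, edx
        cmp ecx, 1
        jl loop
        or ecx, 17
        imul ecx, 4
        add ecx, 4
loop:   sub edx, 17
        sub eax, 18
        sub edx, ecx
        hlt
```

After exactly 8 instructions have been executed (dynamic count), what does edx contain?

-3

mov eax, 4 → eax=4
mov ecx, -4 → ecx=-4
mov edx, 14 → edx=14
xor eax, edx → eax=4^14=10
cmp ecx, 1  (cmp -4,1)
jl loop: taken
sub edx, 17 → edx=14-17=-3
sub eax, 18 → eax=10-18=-8
After step 8: edx = -3.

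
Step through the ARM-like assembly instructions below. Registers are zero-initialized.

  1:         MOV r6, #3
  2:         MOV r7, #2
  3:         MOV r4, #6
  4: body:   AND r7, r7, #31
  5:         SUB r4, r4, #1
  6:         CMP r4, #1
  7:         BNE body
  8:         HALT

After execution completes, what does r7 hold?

2

after MOV r6, #3: r6=3
after MOV r7, #2: r7=2
after MOV r4, #6: r4=6
after AND r7, r7, #31: r7=2&31=2
after SUB r4, r4, #1: r4=6-1=5
CMP r4, #1  (cmp 5,1)
BNE body: taken
after AND r7, r7, #31: r7=2&31=2
after SUB r4, r4, #1: r4=5-1=4
CMP r4, #1  (cmp 4,1)
BNE body: taken
after AND r7, r7, #31: r7=2&31=2
after SUB r4, r4, #1: r4=4-1=3
CMP r4, #1  (cmp 3,1)
BNE body: taken
after AND r7, r7, #31: r7=2&31=2
after SUB r4, r4, #1: r4=3-1=2
CMP r4, #1  (cmp 2,1)
BNE body: taken
after AND r7, r7, #31: r7=2&31=2
after SUB r4, r4, #1: r4=2-1=1
CMP r4, #1  (cmp 1,1)
BNE body: not taken
halt.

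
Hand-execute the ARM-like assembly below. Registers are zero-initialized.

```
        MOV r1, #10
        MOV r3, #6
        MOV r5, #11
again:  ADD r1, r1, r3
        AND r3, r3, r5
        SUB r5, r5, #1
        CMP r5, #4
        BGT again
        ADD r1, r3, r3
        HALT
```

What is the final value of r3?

MOV r1, #10 → r1=10
MOV r3, #6 → r3=6
MOV r5, #11 → r5=11
ADD r1, r1, r3 → r1=10+6=16
AND r3, r3, r5 → r3=6&11=2
SUB r5, r5, #1 → r5=11-1=10
CMP r5, #4  (cmp 10,4)
BGT again: taken
ADD r1, r1, r3 → r1=16+2=18
AND r3, r3, r5 → r3=2&10=2
SUB r5, r5, #1 → r5=10-1=9
CMP r5, #4  (cmp 9,4)
BGT again: taken
ADD r1, r1, r3 → r1=18+2=20
AND r3, r3, r5 → r3=2&9=0
SUB r5, r5, #1 → r5=9-1=8
CMP r5, #4  (cmp 8,4)
BGT again: taken
ADD r1, r1, r3 → r1=20+0=20
AND r3, r3, r5 → r3=0&8=0
SUB r5, r5, #1 → r5=8-1=7
CMP r5, #4  (cmp 7,4)
BGT again: taken
ADD r1, r1, r3 → r1=20+0=20
AND r3, r3, r5 → r3=0&7=0
SUB r5, r5, #1 → r5=7-1=6
CMP r5, #4  (cmp 6,4)
BGT again: taken
ADD r1, r1, r3 → r1=20+0=20
AND r3, r3, r5 → r3=0&6=0
SUB r5, r5, #1 → r5=6-1=5
CMP r5, #4  (cmp 5,4)
BGT again: taken
ADD r1, r1, r3 → r1=20+0=20
AND r3, r3, r5 → r3=0&5=0
SUB r5, r5, #1 → r5=5-1=4
CMP r5, #4  (cmp 4,4)
BGT again: not taken
ADD r1, r3, r3 → r1=0+0=0
halt.

0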